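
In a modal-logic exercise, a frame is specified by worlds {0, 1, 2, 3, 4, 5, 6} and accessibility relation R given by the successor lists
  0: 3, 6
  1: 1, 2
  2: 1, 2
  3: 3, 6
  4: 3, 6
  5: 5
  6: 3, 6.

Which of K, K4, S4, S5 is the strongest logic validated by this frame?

K4

Transitive (axiom 4): yes — every two-step R-path is closed by a direct edge.
Reflexive (axiom T): no — 0 is not related to itself.
Euclidean (axiom 5): yes — any two successors of a common world are R-related.
So F validates K, K4; S4 would additionally require R to be reflexive. The strongest is K4.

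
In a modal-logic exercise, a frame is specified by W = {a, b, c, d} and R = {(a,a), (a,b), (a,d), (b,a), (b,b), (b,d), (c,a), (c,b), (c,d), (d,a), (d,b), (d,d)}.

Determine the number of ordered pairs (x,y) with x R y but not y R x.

Enumerating: (c,a), (c,b), (c,d).

3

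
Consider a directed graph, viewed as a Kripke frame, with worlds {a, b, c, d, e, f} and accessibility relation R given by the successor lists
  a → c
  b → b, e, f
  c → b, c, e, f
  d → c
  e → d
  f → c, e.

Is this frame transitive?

Transitive: no — a R c and c R b, but not a R b.

No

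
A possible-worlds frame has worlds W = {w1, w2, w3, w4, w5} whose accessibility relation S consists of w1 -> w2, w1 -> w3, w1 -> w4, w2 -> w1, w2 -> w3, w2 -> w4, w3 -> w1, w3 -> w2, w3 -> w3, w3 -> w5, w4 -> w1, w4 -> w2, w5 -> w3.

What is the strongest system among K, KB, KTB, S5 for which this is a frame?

Symmetric (axiom B): yes — every pair in S has its reverse in S.
Reflexive (axiom T): no — w1 is not related to itself.
Euclidean (axiom 5): no — w1 S w3 and w1 S w4, but not w3 S w4.
So F validates K, KB; KTB would additionally require S to be reflexive. The strongest is KB.

KB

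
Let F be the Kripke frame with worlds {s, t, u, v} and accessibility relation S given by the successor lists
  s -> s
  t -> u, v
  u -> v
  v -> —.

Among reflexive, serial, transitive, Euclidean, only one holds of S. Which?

transitive

Reflexive: no — t is not related to itself.
Serial: no — v has no S-successor.
Transitive: yes — every two-step S-path is closed by a direct edge.
Euclidean: no — t S v and t S u, but not v S u.
Only transitive holds.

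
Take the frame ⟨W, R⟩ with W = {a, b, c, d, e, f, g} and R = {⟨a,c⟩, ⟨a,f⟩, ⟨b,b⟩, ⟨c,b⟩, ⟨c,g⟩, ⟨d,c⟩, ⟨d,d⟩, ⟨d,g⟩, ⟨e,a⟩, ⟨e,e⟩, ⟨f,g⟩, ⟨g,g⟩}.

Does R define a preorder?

Reflexive: no — a is not related to itself.
Transitive: no — a R c and c R b, but not a R b.
So R is not a preorder.

No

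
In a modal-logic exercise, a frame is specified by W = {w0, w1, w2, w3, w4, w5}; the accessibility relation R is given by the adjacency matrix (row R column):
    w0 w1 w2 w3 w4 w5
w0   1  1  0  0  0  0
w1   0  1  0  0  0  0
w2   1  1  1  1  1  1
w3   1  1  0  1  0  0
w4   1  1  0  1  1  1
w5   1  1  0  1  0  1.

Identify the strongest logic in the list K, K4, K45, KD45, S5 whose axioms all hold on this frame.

K4

Transitive (axiom 4): yes — every two-step R-path is closed by a direct edge.
Euclidean (axiom 5): no — w2 R w0 and w2 R w3, but not w0 R w3.
Serial (axiom D): yes — every world has a successor (e.g. w0 R w0).
Reflexive (axiom T): yes — every world is R-related to itself.
So F validates K, K4; K45 would additionally require R to be Euclidean. The strongest is K4.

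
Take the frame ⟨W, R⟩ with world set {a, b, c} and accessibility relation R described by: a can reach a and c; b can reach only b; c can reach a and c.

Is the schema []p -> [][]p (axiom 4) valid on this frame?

Axiom 4 corresponds to the accessibility relation being transitive.
Transitive: yes — every two-step R-path is closed by a direct edge.

Yes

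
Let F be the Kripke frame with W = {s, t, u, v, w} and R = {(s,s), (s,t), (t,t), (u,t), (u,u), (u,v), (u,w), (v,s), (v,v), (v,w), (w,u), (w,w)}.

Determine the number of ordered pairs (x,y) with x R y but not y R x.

Enumerating: (s,t), (u,t), (u,v), (v,s), (v,w).

5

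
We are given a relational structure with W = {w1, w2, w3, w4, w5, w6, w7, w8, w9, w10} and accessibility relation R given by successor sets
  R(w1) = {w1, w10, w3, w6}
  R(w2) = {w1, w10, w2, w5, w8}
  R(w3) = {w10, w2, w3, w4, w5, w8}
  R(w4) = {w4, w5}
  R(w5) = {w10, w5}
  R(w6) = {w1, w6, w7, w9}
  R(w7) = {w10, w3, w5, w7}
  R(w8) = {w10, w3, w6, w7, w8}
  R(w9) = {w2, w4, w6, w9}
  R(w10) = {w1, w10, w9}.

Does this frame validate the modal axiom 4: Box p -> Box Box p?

No

Axiom 4 corresponds to the accessibility relation being transitive.
Transitive: no — w1 R w10 and w10 R w9, but not w1 R w9.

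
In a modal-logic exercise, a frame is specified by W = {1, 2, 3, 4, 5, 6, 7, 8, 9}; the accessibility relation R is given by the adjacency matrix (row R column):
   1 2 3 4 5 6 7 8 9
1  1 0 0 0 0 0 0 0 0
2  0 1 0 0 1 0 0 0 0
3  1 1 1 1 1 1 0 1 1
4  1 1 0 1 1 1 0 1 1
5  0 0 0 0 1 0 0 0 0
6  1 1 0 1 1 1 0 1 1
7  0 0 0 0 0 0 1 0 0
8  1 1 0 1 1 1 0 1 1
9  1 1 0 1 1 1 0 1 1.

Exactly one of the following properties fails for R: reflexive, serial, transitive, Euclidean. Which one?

Reflexive: yes — every world is R-related to itself.
Serial: yes — every world has a successor (e.g. 1 R 1).
Transitive: yes — every two-step R-path is closed by a direct edge.
Euclidean: no — 3 R 1 and 3 R 2, but not 1 R 2.
Only Euclidean fails.

Euclidean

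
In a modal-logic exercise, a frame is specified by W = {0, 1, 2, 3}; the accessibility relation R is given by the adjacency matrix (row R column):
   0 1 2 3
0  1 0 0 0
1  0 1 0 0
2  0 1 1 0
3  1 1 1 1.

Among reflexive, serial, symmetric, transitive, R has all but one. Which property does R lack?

Reflexive: yes — every world is R-related to itself.
Serial: yes — every world has a successor (e.g. 0 R 0).
Symmetric: no — 2 R 1 but not 1 R 2.
Transitive: yes — every two-step R-path is closed by a direct edge.
Only symmetric fails.

symmetric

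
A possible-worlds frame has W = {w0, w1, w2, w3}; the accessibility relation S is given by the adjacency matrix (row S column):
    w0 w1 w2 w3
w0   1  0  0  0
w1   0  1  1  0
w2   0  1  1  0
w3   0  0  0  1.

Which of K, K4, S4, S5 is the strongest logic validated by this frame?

Transitive (axiom 4): yes — every two-step S-path is closed by a direct edge.
Reflexive (axiom T): yes — every world is S-related to itself.
Euclidean (axiom 5): yes — any two successors of a common world are S-related.
So F validates K, K4, S4, S5. The strongest is S5.

S5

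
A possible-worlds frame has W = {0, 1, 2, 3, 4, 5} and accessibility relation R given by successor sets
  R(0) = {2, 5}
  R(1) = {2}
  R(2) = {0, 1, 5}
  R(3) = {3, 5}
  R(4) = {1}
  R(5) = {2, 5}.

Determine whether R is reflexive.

Reflexive: no — 0 is not related to itself.

No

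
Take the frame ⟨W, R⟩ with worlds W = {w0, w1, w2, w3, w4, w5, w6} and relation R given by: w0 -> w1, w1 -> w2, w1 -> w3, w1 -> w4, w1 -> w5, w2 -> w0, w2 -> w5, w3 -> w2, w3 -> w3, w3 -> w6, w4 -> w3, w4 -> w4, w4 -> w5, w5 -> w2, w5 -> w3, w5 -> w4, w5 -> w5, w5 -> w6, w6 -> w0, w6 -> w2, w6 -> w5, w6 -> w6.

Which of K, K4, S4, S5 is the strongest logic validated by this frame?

Transitive (axiom 4): no — w0 R w1 and w1 R w2, but not w0 R w2.
Reflexive (axiom T): no — w0 is not related to itself.
Euclidean (axiom 5): no — w1 R w2 and w1 R w3, but not w2 R w3.
So F validates K; K4 would additionally require R to be transitive. The strongest is K.

K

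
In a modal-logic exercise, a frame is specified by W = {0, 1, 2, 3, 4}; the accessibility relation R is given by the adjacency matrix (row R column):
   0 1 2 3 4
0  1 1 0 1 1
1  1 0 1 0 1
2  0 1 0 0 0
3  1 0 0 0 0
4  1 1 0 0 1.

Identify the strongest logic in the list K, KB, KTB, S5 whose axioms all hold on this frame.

KB

Symmetric (axiom B): yes — every pair in R has its reverse in R.
Reflexive (axiom T): no — 1 is not related to itself.
Euclidean (axiom 5): no — 0 R 1 and 0 R 3, but not 1 R 3.
So F validates K, KB; KTB would additionally require R to be reflexive. The strongest is KB.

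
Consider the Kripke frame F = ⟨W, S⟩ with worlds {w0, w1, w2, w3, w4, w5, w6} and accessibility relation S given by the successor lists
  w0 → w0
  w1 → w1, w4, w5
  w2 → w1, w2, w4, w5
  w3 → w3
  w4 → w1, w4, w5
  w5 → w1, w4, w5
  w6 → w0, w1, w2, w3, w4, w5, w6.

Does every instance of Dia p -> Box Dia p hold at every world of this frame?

No

The schema 5 characterises exactly the Euclidean frames.
Euclidean: no — w6 S w0 and w6 S w1, but not w0 S w1.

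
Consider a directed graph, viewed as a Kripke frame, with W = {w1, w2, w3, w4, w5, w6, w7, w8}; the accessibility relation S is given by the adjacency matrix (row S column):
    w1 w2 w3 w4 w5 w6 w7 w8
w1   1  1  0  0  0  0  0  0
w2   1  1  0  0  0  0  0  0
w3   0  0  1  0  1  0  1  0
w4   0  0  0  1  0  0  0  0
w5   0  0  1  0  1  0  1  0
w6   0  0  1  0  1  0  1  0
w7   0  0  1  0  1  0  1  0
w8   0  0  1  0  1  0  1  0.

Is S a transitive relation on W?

Transitive: yes — every two-step S-path is closed by a direct edge.

Yes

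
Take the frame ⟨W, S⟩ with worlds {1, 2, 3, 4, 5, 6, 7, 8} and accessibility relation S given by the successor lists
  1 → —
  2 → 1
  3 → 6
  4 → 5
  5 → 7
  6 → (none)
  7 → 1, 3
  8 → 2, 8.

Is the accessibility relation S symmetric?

Symmetric: no — 2 S 1 but not 1 S 2.

No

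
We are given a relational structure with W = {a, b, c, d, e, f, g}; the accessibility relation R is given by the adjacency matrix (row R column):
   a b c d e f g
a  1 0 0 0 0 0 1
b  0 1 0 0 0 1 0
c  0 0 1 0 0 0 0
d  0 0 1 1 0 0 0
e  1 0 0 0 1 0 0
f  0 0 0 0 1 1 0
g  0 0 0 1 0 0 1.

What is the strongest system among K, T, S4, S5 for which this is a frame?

T

Reflexive (axiom T): yes — every world is R-related to itself.
Transitive (axiom 4): no — a R g and g R d, but not a R d.
Euclidean (axiom 5): no — a R g and a R a, but not g R a.
So F validates K, T; S4 would additionally require R to be transitive. The strongest is T.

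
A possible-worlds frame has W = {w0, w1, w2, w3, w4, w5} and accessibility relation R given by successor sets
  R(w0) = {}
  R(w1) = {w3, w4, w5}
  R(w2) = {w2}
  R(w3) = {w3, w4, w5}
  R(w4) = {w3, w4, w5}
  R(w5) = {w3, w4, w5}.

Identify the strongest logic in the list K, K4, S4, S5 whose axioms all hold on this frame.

K4

Transitive (axiom 4): yes — every two-step R-path is closed by a direct edge.
Reflexive (axiom T): no — w0 is not related to itself.
Euclidean (axiom 5): yes — any two successors of a common world are R-related.
So F validates K, K4; S4 would additionally require R to be reflexive. The strongest is K4.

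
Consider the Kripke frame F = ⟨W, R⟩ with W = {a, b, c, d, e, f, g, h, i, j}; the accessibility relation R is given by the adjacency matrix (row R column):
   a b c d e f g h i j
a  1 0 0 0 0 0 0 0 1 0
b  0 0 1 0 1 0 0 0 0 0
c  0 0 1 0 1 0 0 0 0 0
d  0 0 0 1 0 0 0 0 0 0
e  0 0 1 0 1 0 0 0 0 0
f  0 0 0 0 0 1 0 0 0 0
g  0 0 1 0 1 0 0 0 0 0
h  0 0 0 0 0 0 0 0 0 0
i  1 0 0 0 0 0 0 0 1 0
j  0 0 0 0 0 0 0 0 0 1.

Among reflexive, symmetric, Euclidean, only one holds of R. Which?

Reflexive: no — b is not related to itself.
Symmetric: no — b R c but not c R b.
Euclidean: yes — any two successors of a common world are R-related.
Only Euclidean holds.

Euclidean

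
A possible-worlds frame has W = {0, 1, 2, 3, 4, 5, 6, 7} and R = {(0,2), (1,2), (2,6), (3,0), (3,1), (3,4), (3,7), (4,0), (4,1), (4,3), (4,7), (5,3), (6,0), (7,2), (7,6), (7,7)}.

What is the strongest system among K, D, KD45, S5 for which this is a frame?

D

Serial (axiom D): yes — every world has a successor (e.g. 0 R 2).
Euclidean (axiom 5): no — 3 R 0 and 3 R 1, but not 0 R 1.
Transitive (axiom 4): no — 0 R 2 and 2 R 6, but not 0 R 6.
Reflexive (axiom T): no — 0 is not related to itself.
So F validates K, D; KD45 would additionally require R to be Euclidean and transitive. The strongest is D.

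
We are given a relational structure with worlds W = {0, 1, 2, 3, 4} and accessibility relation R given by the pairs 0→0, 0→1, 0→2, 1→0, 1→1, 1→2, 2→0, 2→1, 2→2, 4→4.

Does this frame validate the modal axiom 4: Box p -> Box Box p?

Yes

By correspondence theory, 4 is valid on a frame iff R is transitive.
Transitive: yes — every two-step R-path is closed by a direct edge.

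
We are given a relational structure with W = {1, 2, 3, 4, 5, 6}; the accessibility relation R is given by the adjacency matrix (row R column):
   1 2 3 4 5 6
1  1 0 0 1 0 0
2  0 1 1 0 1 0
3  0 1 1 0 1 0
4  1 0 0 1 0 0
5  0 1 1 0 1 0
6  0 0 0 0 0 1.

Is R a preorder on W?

Yes

Reflexive: yes — every world is R-related to itself.
Transitive: yes — every two-step R-path is closed by a direct edge.
So R is a preorder.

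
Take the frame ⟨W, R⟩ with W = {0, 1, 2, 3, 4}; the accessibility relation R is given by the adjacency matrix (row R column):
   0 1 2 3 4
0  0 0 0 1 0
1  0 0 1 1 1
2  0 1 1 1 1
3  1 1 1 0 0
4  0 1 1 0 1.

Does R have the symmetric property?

Yes

Symmetric: yes — every pair in R has its reverse in R.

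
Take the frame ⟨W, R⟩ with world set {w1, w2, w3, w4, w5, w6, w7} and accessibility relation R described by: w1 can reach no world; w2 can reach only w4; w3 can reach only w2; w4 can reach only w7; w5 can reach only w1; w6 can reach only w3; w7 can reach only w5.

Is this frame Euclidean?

No

Euclidean: no — w2 R w4 and w2 R w4, but not w4 R w4.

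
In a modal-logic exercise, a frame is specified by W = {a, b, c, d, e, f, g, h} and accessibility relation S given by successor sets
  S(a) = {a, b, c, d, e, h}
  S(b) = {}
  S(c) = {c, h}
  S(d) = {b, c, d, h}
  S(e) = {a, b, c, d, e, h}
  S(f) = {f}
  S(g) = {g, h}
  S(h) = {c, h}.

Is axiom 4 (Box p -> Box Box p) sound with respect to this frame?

No

By correspondence theory, 4 is valid on a frame iff S is transitive.
Transitive: no — g S h and h S c, but not g S c.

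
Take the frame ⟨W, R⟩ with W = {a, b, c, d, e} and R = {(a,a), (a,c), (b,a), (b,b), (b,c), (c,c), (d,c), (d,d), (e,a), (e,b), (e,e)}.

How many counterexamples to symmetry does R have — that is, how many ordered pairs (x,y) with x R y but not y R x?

6

Enumerating: (a,c), (b,a), (b,c), (d,c), (e,a), (e,b).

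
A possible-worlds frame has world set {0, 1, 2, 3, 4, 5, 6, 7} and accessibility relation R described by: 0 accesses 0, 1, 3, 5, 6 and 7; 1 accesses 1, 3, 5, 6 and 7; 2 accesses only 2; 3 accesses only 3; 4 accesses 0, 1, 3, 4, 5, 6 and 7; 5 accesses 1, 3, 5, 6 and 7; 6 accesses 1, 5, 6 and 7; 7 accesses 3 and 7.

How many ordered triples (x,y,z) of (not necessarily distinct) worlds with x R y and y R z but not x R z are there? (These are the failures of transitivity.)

3

Enumerating: (6,1,3), (6,5,3), (6,7,3).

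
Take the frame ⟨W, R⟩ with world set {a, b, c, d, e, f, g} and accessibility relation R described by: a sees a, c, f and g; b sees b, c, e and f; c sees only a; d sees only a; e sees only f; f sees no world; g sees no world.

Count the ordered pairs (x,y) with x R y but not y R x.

7

Enumerating: (a,f), (a,g), (b,c), (b,e), (b,f), (d,a), (e,f).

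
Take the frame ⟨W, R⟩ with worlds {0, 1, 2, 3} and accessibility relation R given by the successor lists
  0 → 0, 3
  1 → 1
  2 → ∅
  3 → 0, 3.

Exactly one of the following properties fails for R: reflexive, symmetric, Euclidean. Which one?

reflexive

Reflexive: no — 2 is not related to itself.
Symmetric: yes — every pair in R has its reverse in R.
Euclidean: yes — any two successors of a common world are R-related.
Only reflexive fails.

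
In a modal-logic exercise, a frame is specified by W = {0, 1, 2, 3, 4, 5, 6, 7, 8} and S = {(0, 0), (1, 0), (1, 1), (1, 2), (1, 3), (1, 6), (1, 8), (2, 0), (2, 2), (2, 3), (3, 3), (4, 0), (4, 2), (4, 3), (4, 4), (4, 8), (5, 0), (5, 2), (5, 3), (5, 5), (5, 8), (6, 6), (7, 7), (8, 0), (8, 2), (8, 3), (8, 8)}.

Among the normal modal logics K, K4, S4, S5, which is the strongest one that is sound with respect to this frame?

S4

Transitive (axiom 4): yes — every two-step S-path is closed by a direct edge.
Reflexive (axiom T): yes — every world is S-related to itself.
Euclidean (axiom 5): no — 1 S 0 and 1 S 2, but not 0 S 2.
So F validates K, K4, S4; S5 would additionally require S to be Euclidean. The strongest is S4.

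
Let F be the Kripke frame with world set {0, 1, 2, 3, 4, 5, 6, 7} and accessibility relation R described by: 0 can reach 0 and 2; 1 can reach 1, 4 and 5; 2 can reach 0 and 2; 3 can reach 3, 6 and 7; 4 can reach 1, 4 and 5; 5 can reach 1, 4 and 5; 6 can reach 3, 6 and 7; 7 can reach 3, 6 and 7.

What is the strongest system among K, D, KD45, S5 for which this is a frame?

Serial (axiom D): yes — every world has a successor (e.g. 0 R 0).
Euclidean (axiom 5): yes — any two successors of a common world are R-related.
Transitive (axiom 4): yes — every two-step R-path is closed by a direct edge.
Reflexive (axiom T): yes — every world is R-related to itself.
So F validates K, D, KD45, S5. The strongest is S5.

S5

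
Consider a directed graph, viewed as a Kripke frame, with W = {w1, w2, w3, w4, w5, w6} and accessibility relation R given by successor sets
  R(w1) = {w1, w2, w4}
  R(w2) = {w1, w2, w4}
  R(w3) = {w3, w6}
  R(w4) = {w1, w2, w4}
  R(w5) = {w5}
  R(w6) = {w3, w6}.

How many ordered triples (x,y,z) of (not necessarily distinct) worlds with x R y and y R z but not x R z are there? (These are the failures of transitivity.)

0

R is transitive; there are no such tuples.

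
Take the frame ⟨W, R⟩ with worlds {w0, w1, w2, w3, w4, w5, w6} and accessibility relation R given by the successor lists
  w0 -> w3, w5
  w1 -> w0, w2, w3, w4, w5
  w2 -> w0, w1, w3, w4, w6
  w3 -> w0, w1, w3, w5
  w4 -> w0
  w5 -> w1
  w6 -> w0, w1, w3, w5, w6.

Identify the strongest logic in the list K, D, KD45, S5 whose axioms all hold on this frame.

D

Serial (axiom D): yes — every world has a successor (e.g. w0 R w3).
Euclidean (axiom 5): no — w0 R w5 and w0 R w3, but not w5 R w3.
Transitive (axiom 4): no — w0 R w3 and w3 R w1, but not w0 R w1.
Reflexive (axiom T): no — w0 is not related to itself.
So F validates K, D; KD45 would additionally require R to be Euclidean and transitive. The strongest is D.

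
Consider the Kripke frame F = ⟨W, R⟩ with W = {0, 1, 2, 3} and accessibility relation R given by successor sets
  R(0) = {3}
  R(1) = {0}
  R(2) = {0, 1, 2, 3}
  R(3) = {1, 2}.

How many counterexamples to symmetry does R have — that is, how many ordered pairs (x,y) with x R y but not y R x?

5

Enumerating: (0,3), (1,0), (2,0), (2,1), (3,1).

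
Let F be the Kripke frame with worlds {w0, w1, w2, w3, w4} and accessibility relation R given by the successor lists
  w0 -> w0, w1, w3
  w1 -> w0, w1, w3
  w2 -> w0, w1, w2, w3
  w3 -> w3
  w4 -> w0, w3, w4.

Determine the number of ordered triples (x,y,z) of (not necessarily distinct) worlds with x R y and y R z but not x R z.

1

Enumerating: (w4,w0,w1).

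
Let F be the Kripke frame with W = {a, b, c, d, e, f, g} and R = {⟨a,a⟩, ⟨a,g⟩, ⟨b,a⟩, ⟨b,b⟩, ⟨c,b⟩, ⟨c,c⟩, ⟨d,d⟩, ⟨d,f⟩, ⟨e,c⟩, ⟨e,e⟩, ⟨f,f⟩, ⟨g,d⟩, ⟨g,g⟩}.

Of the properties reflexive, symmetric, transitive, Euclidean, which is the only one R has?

reflexive

Reflexive: yes — every world is R-related to itself.
Symmetric: no — a R g but not g R a.
Transitive: no — a R g and g R d, but not a R d.
Euclidean: no — a R g and a R a, but not g R a.
Only reflexive holds.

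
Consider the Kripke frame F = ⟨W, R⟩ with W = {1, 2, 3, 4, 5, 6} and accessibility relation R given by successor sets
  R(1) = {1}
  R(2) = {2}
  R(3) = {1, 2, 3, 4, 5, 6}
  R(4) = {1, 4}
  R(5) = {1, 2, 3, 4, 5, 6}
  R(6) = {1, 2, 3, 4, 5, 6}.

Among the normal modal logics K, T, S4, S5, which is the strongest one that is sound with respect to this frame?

Reflexive (axiom T): yes — every world is R-related to itself.
Transitive (axiom 4): yes — every two-step R-path is closed by a direct edge.
Euclidean (axiom 5): no — 3 R 1 and 3 R 2, but not 1 R 2.
So F validates K, T, S4; S5 would additionally require R to be Euclidean. The strongest is S4.

S4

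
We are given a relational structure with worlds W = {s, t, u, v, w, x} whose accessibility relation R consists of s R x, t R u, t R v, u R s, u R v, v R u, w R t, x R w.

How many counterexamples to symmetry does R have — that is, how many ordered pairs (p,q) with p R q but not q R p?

6

Enumerating: (s,x), (t,u), (t,v), (u,s), (w,t), (x,w).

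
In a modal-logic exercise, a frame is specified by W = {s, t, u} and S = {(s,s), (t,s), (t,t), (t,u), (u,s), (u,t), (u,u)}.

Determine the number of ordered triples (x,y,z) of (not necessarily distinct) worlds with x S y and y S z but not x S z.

0

S is transitive; there are no such tuples.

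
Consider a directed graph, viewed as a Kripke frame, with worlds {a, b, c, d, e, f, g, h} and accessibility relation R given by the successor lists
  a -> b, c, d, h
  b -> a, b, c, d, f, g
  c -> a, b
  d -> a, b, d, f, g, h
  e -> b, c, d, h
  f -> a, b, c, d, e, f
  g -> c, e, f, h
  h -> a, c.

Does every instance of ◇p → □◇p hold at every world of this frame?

Axiom 5 corresponds to the accessibility relation being Euclidean.
Euclidean: no — a R b and a R h, but not b R h.

No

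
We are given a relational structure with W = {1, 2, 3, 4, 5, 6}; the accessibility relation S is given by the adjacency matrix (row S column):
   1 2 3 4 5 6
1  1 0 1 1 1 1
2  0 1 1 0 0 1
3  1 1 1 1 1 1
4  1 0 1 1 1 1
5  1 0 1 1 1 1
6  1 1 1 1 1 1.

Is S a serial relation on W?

Serial: yes — every world has a successor (e.g. 1 S 1).

Yes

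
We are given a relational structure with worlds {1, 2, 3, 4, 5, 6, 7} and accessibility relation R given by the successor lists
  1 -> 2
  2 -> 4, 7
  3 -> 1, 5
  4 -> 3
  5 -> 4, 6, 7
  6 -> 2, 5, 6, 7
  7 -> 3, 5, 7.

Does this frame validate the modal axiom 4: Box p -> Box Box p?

No

The schema 4 characterises exactly the transitive frames.
Transitive: no — 1 R 2 and 2 R 4, but not 1 R 4.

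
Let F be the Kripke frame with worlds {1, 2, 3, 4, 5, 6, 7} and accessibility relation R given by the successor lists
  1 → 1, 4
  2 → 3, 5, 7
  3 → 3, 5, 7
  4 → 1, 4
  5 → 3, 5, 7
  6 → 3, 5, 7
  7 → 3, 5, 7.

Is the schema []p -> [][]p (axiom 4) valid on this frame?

Yes

Axiom 4 corresponds to the accessibility relation being transitive.
Transitive: yes — every two-step R-path is closed by a direct edge.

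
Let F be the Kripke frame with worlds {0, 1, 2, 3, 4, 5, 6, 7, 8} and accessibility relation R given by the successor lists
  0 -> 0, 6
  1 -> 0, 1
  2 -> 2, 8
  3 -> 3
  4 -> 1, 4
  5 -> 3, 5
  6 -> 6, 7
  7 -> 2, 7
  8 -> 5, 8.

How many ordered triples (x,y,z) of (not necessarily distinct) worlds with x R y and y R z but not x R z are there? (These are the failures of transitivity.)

Enumerating: (0,6,7), (1,0,6), (2,8,5), (4,1,0), (6,7,2), (7,2,8), (8,5,3).

7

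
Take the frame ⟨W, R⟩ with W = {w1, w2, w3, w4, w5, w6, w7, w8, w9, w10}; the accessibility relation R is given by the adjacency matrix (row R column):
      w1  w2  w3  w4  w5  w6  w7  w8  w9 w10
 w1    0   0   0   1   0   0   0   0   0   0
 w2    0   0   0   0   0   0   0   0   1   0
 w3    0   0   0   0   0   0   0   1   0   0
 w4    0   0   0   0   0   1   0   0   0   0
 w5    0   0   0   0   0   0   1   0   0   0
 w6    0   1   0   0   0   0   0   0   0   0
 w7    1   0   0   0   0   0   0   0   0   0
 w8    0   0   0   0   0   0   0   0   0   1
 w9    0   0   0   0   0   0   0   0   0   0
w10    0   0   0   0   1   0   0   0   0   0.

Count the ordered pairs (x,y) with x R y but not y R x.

9

Enumerating: (w1,w4), (w10,w5), (w2,w9), (w3,w8), (w4,w6), (w5,w7), (w6,w2), (w7,w1), (w8,w10).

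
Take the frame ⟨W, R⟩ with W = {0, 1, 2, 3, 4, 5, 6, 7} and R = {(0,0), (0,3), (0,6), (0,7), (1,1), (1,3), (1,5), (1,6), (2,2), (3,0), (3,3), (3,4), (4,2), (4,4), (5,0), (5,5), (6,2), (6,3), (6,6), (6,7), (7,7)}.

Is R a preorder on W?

Reflexive: yes — every world is R-related to itself.
Transitive: no — 0 R 3 and 3 R 4, but not 0 R 4.
So R is not a preorder.

No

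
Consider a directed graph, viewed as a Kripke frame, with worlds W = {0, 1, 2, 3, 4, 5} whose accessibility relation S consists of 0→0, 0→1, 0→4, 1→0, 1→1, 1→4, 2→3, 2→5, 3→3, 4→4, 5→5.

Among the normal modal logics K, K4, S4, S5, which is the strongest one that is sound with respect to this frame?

K4

Transitive (axiom 4): yes — every two-step S-path is closed by a direct edge.
Reflexive (axiom T): no — 2 is not related to itself.
Euclidean (axiom 5): no — 0 S 4 and 0 S 1, but not 4 S 1.
So F validates K, K4; S4 would additionally require S to be reflexive. The strongest is K4.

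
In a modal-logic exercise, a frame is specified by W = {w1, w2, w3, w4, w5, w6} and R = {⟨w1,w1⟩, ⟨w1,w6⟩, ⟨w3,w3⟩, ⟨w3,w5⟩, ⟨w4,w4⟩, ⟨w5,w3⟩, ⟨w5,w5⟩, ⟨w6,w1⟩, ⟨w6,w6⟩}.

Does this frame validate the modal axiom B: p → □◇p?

By correspondence theory, B is valid on a frame iff R is symmetric.
Symmetric: yes — every pair in R has its reverse in R.

Yes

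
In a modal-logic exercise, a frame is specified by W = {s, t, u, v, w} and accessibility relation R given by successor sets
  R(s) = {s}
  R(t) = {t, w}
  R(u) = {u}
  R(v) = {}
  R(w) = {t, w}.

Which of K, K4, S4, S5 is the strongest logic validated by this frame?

K4

Transitive (axiom 4): yes — every two-step R-path is closed by a direct edge.
Reflexive (axiom T): no — v is not related to itself.
Euclidean (axiom 5): yes — any two successors of a common world are R-related.
So F validates K, K4; S4 would additionally require R to be reflexive. The strongest is K4.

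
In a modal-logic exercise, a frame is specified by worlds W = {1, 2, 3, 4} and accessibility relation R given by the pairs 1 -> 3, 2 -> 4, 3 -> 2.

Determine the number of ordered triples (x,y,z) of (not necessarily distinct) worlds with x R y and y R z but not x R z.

2

Enumerating: (1,3,2), (3,2,4).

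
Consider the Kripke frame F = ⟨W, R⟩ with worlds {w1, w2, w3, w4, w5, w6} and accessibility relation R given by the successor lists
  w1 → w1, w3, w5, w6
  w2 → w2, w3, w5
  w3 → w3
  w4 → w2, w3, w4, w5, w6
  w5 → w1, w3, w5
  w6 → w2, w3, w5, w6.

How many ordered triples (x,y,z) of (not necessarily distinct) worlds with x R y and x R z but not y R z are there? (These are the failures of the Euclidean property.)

26

Enumerating: (w1,w3,w1), (w1,w3,w5), (w1,w3,w6), (w1,w5,w6), (w1,w6,w1), (w2,w3,w2), (w2,w3,w5), (w2,w5,w2), (w4,w2,w4), (w4,w2,w6), (w4,w3,w2), (w4,w3,w4), … and 14 more.
Total: 26.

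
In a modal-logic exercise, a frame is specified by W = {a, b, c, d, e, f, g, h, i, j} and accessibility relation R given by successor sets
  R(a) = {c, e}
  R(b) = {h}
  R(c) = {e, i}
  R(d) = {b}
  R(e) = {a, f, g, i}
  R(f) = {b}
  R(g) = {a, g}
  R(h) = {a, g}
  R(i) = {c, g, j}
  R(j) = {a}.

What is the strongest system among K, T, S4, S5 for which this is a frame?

Reflexive (axiom T): no — a is not related to itself.
Transitive (axiom 4): no — a R c and c R i, but not a R i.
Euclidean (axiom 5): no — a R e and a R c, but not e R c.
So F validates K; T would additionally require R to be reflexive. The strongest is K.

K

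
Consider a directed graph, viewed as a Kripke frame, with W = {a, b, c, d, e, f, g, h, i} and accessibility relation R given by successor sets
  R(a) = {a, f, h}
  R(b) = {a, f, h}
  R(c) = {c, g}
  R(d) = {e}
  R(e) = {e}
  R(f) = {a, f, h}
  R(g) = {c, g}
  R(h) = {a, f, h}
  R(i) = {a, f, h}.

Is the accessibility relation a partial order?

No

Reflexive: no — b is not related to itself.
Transitive: yes — every two-step R-path is closed by a direct edge.
Antisymmetric: no — a R f and f R a with a ≠ f.
So R is not a partial order.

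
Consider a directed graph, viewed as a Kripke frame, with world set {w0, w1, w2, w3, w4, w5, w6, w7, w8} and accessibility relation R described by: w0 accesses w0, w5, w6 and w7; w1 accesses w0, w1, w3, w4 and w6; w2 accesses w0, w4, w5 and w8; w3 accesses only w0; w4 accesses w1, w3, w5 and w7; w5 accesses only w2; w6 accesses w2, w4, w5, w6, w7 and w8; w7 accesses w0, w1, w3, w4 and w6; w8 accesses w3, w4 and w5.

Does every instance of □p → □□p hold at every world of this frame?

No

Axiom 4 corresponds to the accessibility relation being transitive.
Transitive: no — w0 R w5 and w5 R w2, but not w0 R w2.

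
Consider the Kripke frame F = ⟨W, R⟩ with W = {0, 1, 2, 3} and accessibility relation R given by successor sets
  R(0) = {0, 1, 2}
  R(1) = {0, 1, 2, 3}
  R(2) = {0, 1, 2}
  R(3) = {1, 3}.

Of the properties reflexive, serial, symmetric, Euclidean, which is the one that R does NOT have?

Euclidean

Reflexive: yes — every world is R-related to itself.
Serial: yes — every world has a successor (e.g. 0 R 0).
Symmetric: yes — every pair in R has its reverse in R.
Euclidean: no — 1 R 0 and 1 R 3, but not 0 R 3.
Only Euclidean fails.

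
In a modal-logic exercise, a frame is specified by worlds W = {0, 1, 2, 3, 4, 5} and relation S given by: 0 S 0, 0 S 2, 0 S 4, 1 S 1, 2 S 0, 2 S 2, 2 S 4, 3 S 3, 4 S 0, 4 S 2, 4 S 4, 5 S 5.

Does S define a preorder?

Reflexive: yes — every world is S-related to itself.
Transitive: yes — every two-step S-path is closed by a direct edge.
So S is a preorder.

Yes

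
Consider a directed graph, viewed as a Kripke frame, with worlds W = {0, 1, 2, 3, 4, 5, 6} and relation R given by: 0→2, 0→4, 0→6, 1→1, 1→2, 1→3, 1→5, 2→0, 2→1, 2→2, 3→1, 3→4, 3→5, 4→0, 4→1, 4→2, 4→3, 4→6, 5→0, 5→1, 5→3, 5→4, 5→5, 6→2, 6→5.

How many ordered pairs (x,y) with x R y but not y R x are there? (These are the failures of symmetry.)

Enumerating: (0,6), (4,1), (4,2), (4,6), (5,0), (5,4), (6,2), (6,5).

8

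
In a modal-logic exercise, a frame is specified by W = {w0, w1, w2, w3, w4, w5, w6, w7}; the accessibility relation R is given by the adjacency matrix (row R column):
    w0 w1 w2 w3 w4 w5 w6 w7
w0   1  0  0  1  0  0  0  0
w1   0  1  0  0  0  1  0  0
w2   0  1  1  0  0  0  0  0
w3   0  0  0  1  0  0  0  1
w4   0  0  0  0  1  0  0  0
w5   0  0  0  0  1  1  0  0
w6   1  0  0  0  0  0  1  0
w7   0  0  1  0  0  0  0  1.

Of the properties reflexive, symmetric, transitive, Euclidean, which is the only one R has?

Reflexive: yes — every world is R-related to itself.
Symmetric: no — w0 R w3 but not w3 R w0.
Transitive: no — w0 R w3 and w3 R w7, but not w0 R w7.
Euclidean: no — w0 R w3 and w0 R w0, but not w3 R w0.
Only reflexive holds.

reflexive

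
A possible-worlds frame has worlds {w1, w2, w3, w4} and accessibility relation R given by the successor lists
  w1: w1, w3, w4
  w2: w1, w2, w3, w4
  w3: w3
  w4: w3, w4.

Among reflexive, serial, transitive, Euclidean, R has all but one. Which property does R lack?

Reflexive: yes — every world is R-related to itself.
Serial: yes — every world has a successor (e.g. w1 R w1).
Transitive: yes — every two-step R-path is closed by a direct edge.
Euclidean: no — w1 R w3 and w1 R w4, but not w3 R w4.
Only Euclidean fails.

Euclidean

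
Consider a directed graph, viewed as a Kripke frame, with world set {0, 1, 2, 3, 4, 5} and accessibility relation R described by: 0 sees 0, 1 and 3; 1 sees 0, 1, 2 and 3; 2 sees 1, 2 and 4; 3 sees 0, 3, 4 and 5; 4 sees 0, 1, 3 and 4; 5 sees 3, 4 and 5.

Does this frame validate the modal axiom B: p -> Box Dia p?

By correspondence theory, B is valid on a frame iff R is symmetric.
Symmetric: no — 1 R 3 but not 3 R 1.

No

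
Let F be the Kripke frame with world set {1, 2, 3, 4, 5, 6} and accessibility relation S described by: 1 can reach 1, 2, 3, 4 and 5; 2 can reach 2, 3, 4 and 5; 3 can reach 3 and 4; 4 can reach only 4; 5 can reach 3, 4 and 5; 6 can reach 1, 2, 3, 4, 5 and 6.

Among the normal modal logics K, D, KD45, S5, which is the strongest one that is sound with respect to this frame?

D

Serial (axiom D): yes — every world has a successor (e.g. 1 S 1).
Euclidean (axiom 5): no — 1 S 3 and 1 S 2, but not 3 S 2.
Transitive (axiom 4): yes — every two-step S-path is closed by a direct edge.
Reflexive (axiom T): yes — every world is S-related to itself.
So F validates K, D; KD45 would additionally require S to be Euclidean. The strongest is D.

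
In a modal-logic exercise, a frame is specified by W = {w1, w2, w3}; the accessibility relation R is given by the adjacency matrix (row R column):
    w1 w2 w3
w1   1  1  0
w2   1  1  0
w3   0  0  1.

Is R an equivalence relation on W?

Reflexive: yes — every world is R-related to itself.
Symmetric: yes — every pair in R has its reverse in R.
Transitive: yes — every two-step R-path is closed by a direct edge.
So R is an equivalence relation.

Yes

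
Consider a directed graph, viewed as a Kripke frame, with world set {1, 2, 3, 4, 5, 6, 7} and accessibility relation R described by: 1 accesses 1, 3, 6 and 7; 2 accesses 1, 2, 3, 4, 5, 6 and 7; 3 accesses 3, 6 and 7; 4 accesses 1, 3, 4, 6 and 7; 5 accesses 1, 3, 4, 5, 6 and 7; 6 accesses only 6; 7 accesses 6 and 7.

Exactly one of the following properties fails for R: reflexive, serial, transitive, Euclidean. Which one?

Reflexive: yes — every world is R-related to itself.
Serial: yes — every world has a successor (e.g. 1 R 1).
Transitive: yes — every two-step R-path is closed by a direct edge.
Euclidean: no — 1 R 6 and 1 R 3, but not 6 R 3.
Only Euclidean fails.

Euclidean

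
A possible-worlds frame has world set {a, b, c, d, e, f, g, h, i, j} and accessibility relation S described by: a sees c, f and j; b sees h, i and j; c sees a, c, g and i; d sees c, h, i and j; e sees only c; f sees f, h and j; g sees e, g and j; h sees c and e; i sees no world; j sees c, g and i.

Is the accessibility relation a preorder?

No

Reflexive: no — a is not related to itself.
Transitive: no — a S c and c S g, but not a S g.
So S is not a preorder.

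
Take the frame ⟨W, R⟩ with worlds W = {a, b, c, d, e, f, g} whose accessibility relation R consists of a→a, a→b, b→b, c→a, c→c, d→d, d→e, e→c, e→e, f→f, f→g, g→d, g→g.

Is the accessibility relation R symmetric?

Symmetric: no — a R b but not b R a.

No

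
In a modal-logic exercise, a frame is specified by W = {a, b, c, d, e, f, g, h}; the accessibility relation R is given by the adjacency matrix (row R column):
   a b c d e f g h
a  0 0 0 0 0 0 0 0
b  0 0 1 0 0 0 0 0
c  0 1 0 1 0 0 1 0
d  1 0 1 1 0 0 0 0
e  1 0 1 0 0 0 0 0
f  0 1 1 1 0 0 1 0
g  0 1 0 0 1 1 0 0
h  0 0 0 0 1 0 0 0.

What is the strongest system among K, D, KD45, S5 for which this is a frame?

K

Serial (axiom D): no — a has no R-successor.
Euclidean (axiom 5): no — c R b and c R d, but not b R d.
Transitive (axiom 4): no — b R c and c R d, but not b R d.
Reflexive (axiom T): no — a is not related to itself.
So F validates K; D would additionally require R to be serial. The strongest is K.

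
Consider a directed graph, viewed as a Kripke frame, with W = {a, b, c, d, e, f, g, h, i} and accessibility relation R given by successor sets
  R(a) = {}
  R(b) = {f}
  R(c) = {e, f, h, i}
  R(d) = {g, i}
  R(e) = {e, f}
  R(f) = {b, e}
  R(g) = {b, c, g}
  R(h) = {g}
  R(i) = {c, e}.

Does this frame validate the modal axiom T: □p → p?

Axiom T corresponds to the accessibility relation being reflexive.
Reflexive: no — a is not related to itself.

No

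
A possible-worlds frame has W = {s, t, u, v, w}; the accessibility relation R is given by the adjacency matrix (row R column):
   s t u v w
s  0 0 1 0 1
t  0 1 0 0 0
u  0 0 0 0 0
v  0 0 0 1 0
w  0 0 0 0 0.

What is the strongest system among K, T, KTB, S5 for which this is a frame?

K

Reflexive (axiom T): no — s is not related to itself.
Symmetric (axiom B): no — s R u but not u R s.
Euclidean (axiom 5): no — s R u and s R w, but not u R w.
So F validates K; T would additionally require R to be reflexive. The strongest is K.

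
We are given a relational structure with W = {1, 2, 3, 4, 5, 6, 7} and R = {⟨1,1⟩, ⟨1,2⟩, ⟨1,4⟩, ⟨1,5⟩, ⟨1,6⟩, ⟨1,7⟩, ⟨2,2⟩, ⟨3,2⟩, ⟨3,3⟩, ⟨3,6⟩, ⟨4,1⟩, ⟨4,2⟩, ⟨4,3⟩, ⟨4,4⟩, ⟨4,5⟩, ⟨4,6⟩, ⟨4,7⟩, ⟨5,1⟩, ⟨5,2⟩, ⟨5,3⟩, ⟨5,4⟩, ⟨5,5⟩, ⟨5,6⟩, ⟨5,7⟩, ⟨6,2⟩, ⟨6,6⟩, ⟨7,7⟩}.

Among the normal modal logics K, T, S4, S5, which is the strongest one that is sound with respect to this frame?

Reflexive (axiom T): yes — every world is R-related to itself.
Transitive (axiom 4): no — 1 R 4 and 4 R 3, but not 1 R 3.
Euclidean (axiom 5): no — 1 R 2 and 1 R 4, but not 2 R 4.
So F validates K, T; S4 would additionally require R to be transitive. The strongest is T.

T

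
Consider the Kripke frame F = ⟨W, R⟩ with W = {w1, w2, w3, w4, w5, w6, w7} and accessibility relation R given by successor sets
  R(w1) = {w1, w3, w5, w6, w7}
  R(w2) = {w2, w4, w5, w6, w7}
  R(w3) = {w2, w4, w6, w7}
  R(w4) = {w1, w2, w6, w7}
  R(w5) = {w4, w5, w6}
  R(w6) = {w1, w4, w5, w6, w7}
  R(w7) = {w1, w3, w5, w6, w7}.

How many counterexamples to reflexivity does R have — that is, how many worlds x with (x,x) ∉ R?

Enumerating: w3, w4.

2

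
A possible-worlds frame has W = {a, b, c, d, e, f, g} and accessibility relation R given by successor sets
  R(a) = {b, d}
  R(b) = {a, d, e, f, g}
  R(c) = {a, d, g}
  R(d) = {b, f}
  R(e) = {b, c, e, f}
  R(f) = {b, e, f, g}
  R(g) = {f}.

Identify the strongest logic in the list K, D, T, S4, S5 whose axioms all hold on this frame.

Serial (axiom D): yes — every world has a successor (e.g. a R b).
Reflexive (axiom T): no — a is not related to itself.
Transitive (axiom 4): no — a R b and b R e, but not a R e.
Euclidean (axiom 5): no — b R a and b R e, but not a R e.
So F validates K, D; T would additionally require R to be reflexive. The strongest is D.

D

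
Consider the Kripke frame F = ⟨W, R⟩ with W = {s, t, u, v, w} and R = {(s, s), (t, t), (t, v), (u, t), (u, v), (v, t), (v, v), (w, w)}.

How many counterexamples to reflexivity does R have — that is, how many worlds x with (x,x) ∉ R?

Enumerating: u.

1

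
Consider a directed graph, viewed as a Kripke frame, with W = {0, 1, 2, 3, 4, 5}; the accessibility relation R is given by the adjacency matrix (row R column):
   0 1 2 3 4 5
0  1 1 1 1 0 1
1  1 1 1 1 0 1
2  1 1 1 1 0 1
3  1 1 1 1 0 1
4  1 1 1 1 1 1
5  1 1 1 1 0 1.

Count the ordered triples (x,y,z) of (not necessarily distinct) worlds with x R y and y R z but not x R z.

0

R is transitive; there are no such tuples.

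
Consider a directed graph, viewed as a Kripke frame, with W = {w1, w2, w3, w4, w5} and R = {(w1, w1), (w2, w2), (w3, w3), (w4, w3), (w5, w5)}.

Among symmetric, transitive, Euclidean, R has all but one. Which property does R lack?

symmetric

Symmetric: no — w4 R w3 but not w3 R w4.
Transitive: yes — every two-step R-path is closed by a direct edge.
Euclidean: yes — any two successors of a common world are R-related.
Only symmetric fails.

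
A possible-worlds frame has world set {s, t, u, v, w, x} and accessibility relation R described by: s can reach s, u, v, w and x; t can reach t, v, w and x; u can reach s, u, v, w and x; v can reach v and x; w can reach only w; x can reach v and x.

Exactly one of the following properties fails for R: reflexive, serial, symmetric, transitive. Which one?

symmetric

Reflexive: yes — every world is R-related to itself.
Serial: yes — every world has a successor (e.g. s R s).
Symmetric: no — s R v but not v R s.
Transitive: yes — every two-step R-path is closed by a direct edge.
Only symmetric fails.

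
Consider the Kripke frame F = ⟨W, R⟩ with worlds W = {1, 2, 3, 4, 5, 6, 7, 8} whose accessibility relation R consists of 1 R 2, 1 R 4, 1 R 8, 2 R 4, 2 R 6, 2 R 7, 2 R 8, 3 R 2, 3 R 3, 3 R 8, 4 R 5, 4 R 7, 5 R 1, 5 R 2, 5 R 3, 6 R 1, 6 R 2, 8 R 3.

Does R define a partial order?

Reflexive: no — 1 is not related to itself.
Transitive: no — 1 R 2 and 2 R 6, but not 1 R 6.
Antisymmetric: no — 2 R 6 and 6 R 2 with 2 ≠ 6.
So R is not a partial order.

No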